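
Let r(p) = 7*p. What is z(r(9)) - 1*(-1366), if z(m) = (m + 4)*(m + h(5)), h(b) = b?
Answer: 5922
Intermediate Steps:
z(m) = (4 + m)*(5 + m) (z(m) = (m + 4)*(m + 5) = (4 + m)*(5 + m))
z(r(9)) - 1*(-1366) = (20 + (7*9)**2 + 9*(7*9)) - 1*(-1366) = (20 + 63**2 + 9*63) + 1366 = (20 + 3969 + 567) + 1366 = 4556 + 1366 = 5922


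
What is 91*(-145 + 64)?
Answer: -7371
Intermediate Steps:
91*(-145 + 64) = 91*(-81) = -7371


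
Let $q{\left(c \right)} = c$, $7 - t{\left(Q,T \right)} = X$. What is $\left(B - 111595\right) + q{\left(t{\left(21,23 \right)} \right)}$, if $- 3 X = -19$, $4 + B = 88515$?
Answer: $- \frac{69250}{3} \approx -23083.0$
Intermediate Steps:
$B = 88511$ ($B = -4 + 88515 = 88511$)
$X = \frac{19}{3}$ ($X = \left(- \frac{1}{3}\right) \left(-19\right) = \frac{19}{3} \approx 6.3333$)
$t{\left(Q,T \right)} = \frac{2}{3}$ ($t{\left(Q,T \right)} = 7 - \frac{19}{3} = \frac{2}{3}$)
$\left(B - 111595\right) + q{\left(t{\left(21,23 \right)} \right)} = \left(88511 - 111595\right) + \frac{2}{3} = -23084 + \frac{2}{3} = - \frac{69250}{3}$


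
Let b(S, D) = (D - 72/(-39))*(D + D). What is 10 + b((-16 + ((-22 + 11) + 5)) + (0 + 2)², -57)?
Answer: 81868/13 ≈ 6297.5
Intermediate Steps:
b(S, D) = 2*D*(24/13 + D) (b(S, D) = (D - 72*(-1/39))*(2*D) = (D + 24/13)*(2*D) = (24/13 + D)*(2*D) = 2*D*(24/13 + D))
10 + b((-16 + ((-22 + 11) + 5)) + (0 + 2)², -57) = 10 + (2/13)*(-57)*(24 + 13*(-57)) = 10 + (2/13)*(-57)*(24 - 741) = 10 + (2/13)*(-57)*(-717) = 10 + 81738/13 = 81868/13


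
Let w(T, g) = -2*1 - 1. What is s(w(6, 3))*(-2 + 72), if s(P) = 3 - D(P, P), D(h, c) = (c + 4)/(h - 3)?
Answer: 665/3 ≈ 221.67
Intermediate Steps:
w(T, g) = -3 (w(T, g) = -2 - 1 = -3)
D(h, c) = (4 + c)/(-3 + h)
s(P) = 3 - (4 + P)/(-3 + P)
s(w(6, 3))*(-2 + 72) = ((-13 + 2*(-3))/(-3 - 3))*(-2 + 72) = ((-13 - 6)/(-6))*70 = -⅙*(-19)*70 = (19/6)*70 = 665/3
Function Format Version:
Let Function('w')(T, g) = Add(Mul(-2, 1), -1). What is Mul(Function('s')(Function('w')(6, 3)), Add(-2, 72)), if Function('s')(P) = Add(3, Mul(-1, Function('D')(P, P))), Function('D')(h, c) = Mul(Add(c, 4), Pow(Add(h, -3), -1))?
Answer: Rational(665, 3) ≈ 221.67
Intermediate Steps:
Function('w')(T, g) = -3 (Function('w')(T, g) = Add(-2, -1) = -3)
Function('D')(h, c) = Mul(Pow(Add(-3, h), -1), Add(4, c)) (Function('D')(h, c) = Mul(Add(4, c), Pow(Add(-3, h), -1)) = Mul(Pow(Add(-3, h), -1), Add(4, c)))
Function('s')(P) = Add(3, Mul(-1, Pow(Add(-3, P), -1), Add(4, P))) (Function('s')(P) = Add(3, Mul(-1, Mul(Pow(Add(-3, P), -1), Add(4, P)))) = Add(3, Mul(-1, Pow(Add(-3, P), -1), Add(4, P))))
Mul(Function('s')(Function('w')(6, 3)), Add(-2, 72)) = Mul(Mul(Pow(Add(-3, -3), -1), Add(-13, Mul(2, -3))), Add(-2, 72)) = Mul(Mul(Pow(-6, -1), Add(-13, -6)), 70) = Mul(Mul(Rational(-1, 6), -19), 70) = Mul(Rational(19, 6), 70) = Rational(665, 3)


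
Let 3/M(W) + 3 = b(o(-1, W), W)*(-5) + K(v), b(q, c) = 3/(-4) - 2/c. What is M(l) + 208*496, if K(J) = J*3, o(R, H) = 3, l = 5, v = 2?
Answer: 3610892/35 ≈ 1.0317e+5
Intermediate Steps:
K(J) = 3*J
b(q, c) = -3/4 - 2/c (b(q, c) = 3*(-1/4) - 2/c = -3/4 - 2/c)
M(W) = 3/(27/4 + 10/W) (M(W) = 3/(-3 + ((-3/4 - 2/W)*(-5) + 3*2)) = 3/(-3 + ((15/4 + 10/W) + 6)) = 3/(-3 + (39/4 + 10/W)) = 3/(27/4 + 10/W))
M(l) + 208*496 = 12*5/(40 + 27*5) + 208*496 = 12*5/(40 + 135) + 103168 = 12*5/175 + 103168 = 12*5*(1/175) + 103168 = 12/35 + 103168 = 3610892/35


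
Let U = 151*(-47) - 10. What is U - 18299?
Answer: -25406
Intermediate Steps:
U = -7107 (U = -7097 - 10 = -7107)
U - 18299 = -7107 - 18299 = -25406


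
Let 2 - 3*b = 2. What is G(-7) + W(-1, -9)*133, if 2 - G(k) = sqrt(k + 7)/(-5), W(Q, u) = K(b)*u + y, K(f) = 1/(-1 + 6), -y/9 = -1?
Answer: 4798/5 ≈ 959.60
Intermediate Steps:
b = 0 (b = 2/3 - 1/3*2 = 2/3 - 2/3 = 0)
y = 9 (y = -9*(-1) = 9)
K(f) = 1/5
W(Q, u) = 9 + u/5 (W(Q, u) = u/5 + 9 = 9 + u/5)
G(k) = 2 + sqrt(7 + k)/5 (G(k) = 2 - sqrt(k + 7)/(-5) = 2 - sqrt(7 + k)*(-1)/5 = 2 - (-1)*sqrt(7 + k)/5 = 2 + sqrt(7 + k)/5)
G(-7) + W(-1, -9)*133 = (2 + sqrt(7 - 7)/5) + (9 + (1/5)*(-9))*133 = (2 + sqrt(0)/5) + (9 - 9/5)*133 = (2 + (1/5)*0) + (36/5)*133 = (2 + 0) + 4788/5 = 2 + 4788/5 = 4798/5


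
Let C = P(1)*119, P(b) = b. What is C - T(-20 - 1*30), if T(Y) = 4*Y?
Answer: 319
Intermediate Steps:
C = 119 (C = 1*119 = 119)
C - T(-20 - 1*30) = 119 - 4*(-20 - 1*30) = 119 - 4*(-20 - 30) = 119 - 4*(-50) = 119 - 1*(-200) = 119 + 200 = 319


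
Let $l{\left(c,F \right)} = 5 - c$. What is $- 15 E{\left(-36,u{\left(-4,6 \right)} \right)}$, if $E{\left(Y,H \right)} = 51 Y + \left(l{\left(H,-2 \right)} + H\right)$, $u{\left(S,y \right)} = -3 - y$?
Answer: $27465$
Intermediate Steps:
$E{\left(Y,H \right)} = 5 + 51 Y$ ($E{\left(Y,H \right)} = 51 Y + \left(\left(5 - H\right) + H\right) = 51 Y + 5 = 5 + 51 Y$)
$- 15 E{\left(-36,u{\left(-4,6 \right)} \right)} = - 15 \left(5 + 51 \left(-36\right)\right) = - 15 \left(5 - 1836\right) = \left(-15\right) \left(-1831\right) = 27465$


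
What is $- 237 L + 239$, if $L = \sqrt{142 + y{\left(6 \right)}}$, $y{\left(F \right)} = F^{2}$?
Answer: $239 - 237 \sqrt{178} \approx -2923.0$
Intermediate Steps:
$L = \sqrt{178}$ ($L = \sqrt{142 + 6^{2}} = \sqrt{142 + 36} = \sqrt{178} \approx 13.342$)
$- 237 L + 239 = - 237 \sqrt{178} + 239 = 239 - 237 \sqrt{178}$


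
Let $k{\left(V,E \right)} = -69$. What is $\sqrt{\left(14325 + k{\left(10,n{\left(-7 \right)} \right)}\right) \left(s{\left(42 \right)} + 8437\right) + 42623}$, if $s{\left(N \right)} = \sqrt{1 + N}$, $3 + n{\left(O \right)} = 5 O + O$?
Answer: $\sqrt{120320495 + 14256 \sqrt{43}} \approx 10973.0$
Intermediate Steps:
$n{\left(O \right)} = -3 + 6 O$ ($n{\left(O \right)} = -3 + \left(5 O + O\right) = -3 + 6 O$)
$\sqrt{\left(14325 + k{\left(10,n{\left(-7 \right)} \right)}\right) \left(s{\left(42 \right)} + 8437\right) + 42623} = \sqrt{\left(14325 - 69\right) \left(\sqrt{1 + 42} + 8437\right) + 42623} = \sqrt{14256 \left(\sqrt{43} + 8437\right) + 42623} = \sqrt{14256 \left(8437 + \sqrt{43}\right) + 42623} = \sqrt{\left(120277872 + 14256 \sqrt{43}\right) + 42623} = \sqrt{120320495 + 14256 \sqrt{43}}$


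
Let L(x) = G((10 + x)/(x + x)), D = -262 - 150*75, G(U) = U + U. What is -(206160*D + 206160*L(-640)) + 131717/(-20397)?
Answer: 193617378211357/81588 ≈ 2.3731e+9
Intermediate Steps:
G(U) = 2*U
D = -11512 (D = -262 - 11250 = -11512)
L(x) = (10 + x)/x (L(x) = 2*((10 + x)/(x + x)) = 2*((10 + x)/((2*x))) = 2*((10 + x)*(1/(2*x))) = 2*((10 + x)/(2*x)) = (10 + x)/x)
-(206160*D + 206160*L(-640)) + 131717/(-20397) = -206160/(1/(-11512 + (10 - 640)/(-640))) + 131717/(-20397) = -206160/(1/(-11512 - 1/640*(-630))) + 131717*(-1/20397) = -206160/(1/(-11512 + 63/64)) - 131717/20397 = -206160/(1/(-736705/64)) - 131717/20397 = -206160/(-64/736705) - 131717/20397 = -206160*(-736705/64) - 131717/20397 = 9492443925/4 - 131717/20397 = 193617378211357/81588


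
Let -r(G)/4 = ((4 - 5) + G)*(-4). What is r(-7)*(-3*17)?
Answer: 6528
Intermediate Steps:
r(G) = -16 + 16*G (r(G) = -4*((4 - 5) + G)*(-4) = -4*(-1 + G)*(-4) = -4*(4 - 4*G) = -16 + 16*G)
r(-7)*(-3*17) = (-16 + 16*(-7))*(-3*17) = (-16 - 112)*(-51) = -128*(-51) = 6528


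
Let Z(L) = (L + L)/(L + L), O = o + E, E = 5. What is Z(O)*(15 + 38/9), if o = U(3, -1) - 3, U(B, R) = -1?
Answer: 173/9 ≈ 19.222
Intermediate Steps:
o = -4 (o = -1 - 3 = -4)
O = 1 (O = -4 + 5 = 1)
Z(L) = 1 (Z(L) = (2*L)/((2*L)) = (2*L)*(1/(2*L)) = 1)
Z(O)*(15 + 38/9) = 1*(15 + 38/9) = 1*(173/9) = 173/9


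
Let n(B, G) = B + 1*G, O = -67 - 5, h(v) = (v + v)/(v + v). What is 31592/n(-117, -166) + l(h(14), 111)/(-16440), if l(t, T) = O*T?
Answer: -21546281/193855 ≈ -111.15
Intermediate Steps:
h(v) = 1 (h(v) = (2*v)/((2*v)) = (2*v)*(1/(2*v)) = 1)
O = -72
n(B, G) = B + G
l(t, T) = -72*T
31592/n(-117, -166) + l(h(14), 111)/(-16440) = 31592/(-117 - 166) - 72*111/(-16440) = 31592/(-283) - 7992*(-1/16440) = 31592*(-1/283) + 333/685 = -31592/283 + 333/685 = -21546281/193855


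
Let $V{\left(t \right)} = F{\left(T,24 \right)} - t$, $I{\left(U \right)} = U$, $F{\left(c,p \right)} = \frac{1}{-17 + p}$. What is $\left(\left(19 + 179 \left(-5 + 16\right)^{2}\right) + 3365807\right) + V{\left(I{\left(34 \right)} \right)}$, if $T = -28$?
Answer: $\frac{23712158}{7} \approx 3.3875 \cdot 10^{6}$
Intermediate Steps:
$V{\left(t \right)} = \frac{1}{7} - t$ ($V{\left(t \right)} = \frac{1}{-17 + 24} - t = \frac{1}{7} - t$)
$\left(\left(19 + 179 \left(-5 + 16\right)^{2}\right) + 3365807\right) + V{\left(I{\left(34 \right)} \right)} = \left(\left(19 + 179 \left(-5 + 16\right)^{2}\right) + 3365807\right) + \left(\frac{1}{7} - 34\right) = \left(\left(19 + 179 \cdot 11^{2}\right) + 3365807\right) + \left(\frac{1}{7} - 34\right) = \left(\left(19 + 179 \cdot 121\right) + 3365807\right) - \frac{237}{7} = \left(\left(19 + 21659\right) + 3365807\right) - \frac{237}{7} = \left(21678 + 3365807\right) - \frac{237}{7} = 3387485 - \frac{237}{7} = \frac{23712158}{7}$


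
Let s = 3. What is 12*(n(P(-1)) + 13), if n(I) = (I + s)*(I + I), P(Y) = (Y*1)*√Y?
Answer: 132 - 72*I ≈ 132.0 - 72.0*I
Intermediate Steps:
P(Y) = Y^(3/2) (P(Y) = Y*√Y = Y^(3/2))
n(I) = 2*I*(3 + I) (n(I) = (I + 3)*(I + I) = (3 + I)*(2*I) = 2*I*(3 + I))
12*(n(P(-1)) + 13) = 12*(2*(-1)^(3/2)*(3 + (-1)^(3/2)) + 13) = 12*(2*(-I)*(3 - I) + 13) = 12*(-2*I*(3 - I) + 13) = 12*(13 - 2*I*(3 - I)) = 156 - 24*I*(3 - I)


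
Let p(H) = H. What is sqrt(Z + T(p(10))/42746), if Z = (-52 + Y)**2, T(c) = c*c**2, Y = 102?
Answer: 30*sqrt(1268915010)/21373 ≈ 50.000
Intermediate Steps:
T(c) = c**3
Z = 2500 (Z = (-52 + 102)**2 = 50**2 = 2500)
sqrt(Z + T(p(10))/42746) = sqrt(2500 + 10**3/42746) = sqrt(2500 + 1000*(1/42746)) = sqrt(2500 + 500/21373) = sqrt(53433000/21373) = 30*sqrt(1268915010)/21373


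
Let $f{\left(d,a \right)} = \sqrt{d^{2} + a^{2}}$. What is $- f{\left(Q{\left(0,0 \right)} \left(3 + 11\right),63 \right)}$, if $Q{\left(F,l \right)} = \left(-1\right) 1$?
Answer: $- 7 \sqrt{85} \approx -64.537$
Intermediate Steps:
$Q{\left(F,l \right)} = -1$
$f{\left(d,a \right)} = \sqrt{a^{2} + d^{2}}$
$- f{\left(Q{\left(0,0 \right)} \left(3 + 11\right),63 \right)} = - \sqrt{63^{2} + \left(- (3 + 11)\right)^{2}} = - \sqrt{3969 + \left(\left(-1\right) 14\right)^{2}} = - \sqrt{3969 + \left(-14\right)^{2}} = - \sqrt{3969 + 196} = - \sqrt{4165} = - 7 \sqrt{85}$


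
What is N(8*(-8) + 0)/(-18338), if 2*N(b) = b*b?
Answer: -1024/9169 ≈ -0.11168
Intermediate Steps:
N(b) = b**2/2 (N(b) = (b*b)/2 = b**2/2)
N(8*(-8) + 0)/(-18338) = ((8*(-8) + 0)**2/2)/(-18338) = ((-64 + 0)**2/2)*(-1/18338) = ((1/2)*(-64)**2)*(-1/18338) = ((1/2)*4096)*(-1/18338) = 2048*(-1/18338) = -1024/9169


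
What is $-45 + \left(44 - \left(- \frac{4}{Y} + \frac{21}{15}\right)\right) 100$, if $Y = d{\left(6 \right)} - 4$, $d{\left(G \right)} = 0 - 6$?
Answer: $4175$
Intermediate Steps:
$d{\left(G \right)} = -6$ ($d{\left(G \right)} = 0 - 6 = -6$)
$Y = -10$ ($Y = -6 - 4 = -10$)
$-45 + \left(44 - \left(- \frac{4}{Y} + \frac{21}{15}\right)\right) 100 = -45 + \left(44 - \left(- \frac{4}{-10} + \frac{21}{15}\right)\right) 100 = -45 + \left(44 - \left(\left(-4\right) \left(- \frac{1}{10}\right) + 21 \cdot \frac{1}{15}\right)\right) 100 = -45 + \left(44 - \left(\frac{2}{5} + \frac{7}{5}\right)\right) 100 = -45 + \left(44 - \frac{9}{5}\right) 100 = -45 + \frac{211}{5} \cdot 100 = -45 + 4220 = 4175$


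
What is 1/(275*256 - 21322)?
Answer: 1/49078 ≈ 2.0376e-5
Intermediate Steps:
1/(275*256 - 21322) = 1/(70400 - 21322) = 1/49078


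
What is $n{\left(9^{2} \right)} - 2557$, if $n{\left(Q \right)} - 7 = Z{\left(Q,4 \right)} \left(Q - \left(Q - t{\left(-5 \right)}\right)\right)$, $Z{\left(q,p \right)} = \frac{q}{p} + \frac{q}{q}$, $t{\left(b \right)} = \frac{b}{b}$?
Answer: $- \frac{10115}{4} \approx -2528.8$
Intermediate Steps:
$t{\left(b \right)} = 1$
$Z{\left(q,p \right)} = 1 + \frac{q}{p}$ ($Z{\left(q,p \right)} = \frac{q}{p} + 1 = 1 + \frac{q}{p}$)
$n{\left(Q \right)} = 8 + \frac{Q}{4}$ ($n{\left(Q \right)} = 7 + \frac{4 + Q}{4} \left(Q - \left(-1 + Q\right)\right) = 7 + \frac{4 + Q}{4} \cdot 1 = 7 + \left(1 + \frac{Q}{4}\right) 1 = 7 + \left(1 + \frac{Q}{4}\right) = 8 + \frac{Q}{4}$)
$n{\left(9^{2} \right)} - 2557 = \left(8 + \frac{9^{2}}{4}\right) - 2557 = \left(8 + \frac{1}{4} \cdot 81\right) - 2557 = \left(8 + \frac{81}{4}\right) - 2557 = \frac{113}{4} - 2557 = - \frac{10115}{4}$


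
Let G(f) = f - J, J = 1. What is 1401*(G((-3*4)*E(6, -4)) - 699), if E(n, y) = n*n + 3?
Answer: -1636368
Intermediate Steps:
E(n, y) = 3 + n² (E(n, y) = n² + 3 = 3 + n²)
G(f) = -1 + f (G(f) = f - 1*1 = f - 1 = -1 + f)
1401*(G((-3*4)*E(6, -4)) - 699) = 1401*((-1 + (-3*4)*(3 + 6²)) - 699) = 1401*((-1 - 12*(3 + 36)) - 699) = 1401*((-1 - 12*39) - 699) = 1401*((-1 - 468) - 699) = 1401*(-469 - 699) = 1401*(-1168) = -1636368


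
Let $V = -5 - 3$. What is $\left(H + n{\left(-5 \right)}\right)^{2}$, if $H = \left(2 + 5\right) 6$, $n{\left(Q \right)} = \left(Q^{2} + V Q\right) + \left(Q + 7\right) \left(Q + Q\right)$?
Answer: $7569$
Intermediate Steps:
$V = -8$ ($V = -5 - 3 = -8$)
$n{\left(Q \right)} = Q^{2} - 8 Q + 2 Q \left(7 + Q\right)$ ($n{\left(Q \right)} = \left(Q^{2} - 8 Q\right) + \left(Q + 7\right) \left(Q + Q\right) = \left(Q^{2} - 8 Q\right) + \left(7 + Q\right) 2 Q = \left(Q^{2} - 8 Q\right) + 2 Q \left(7 + Q\right) = Q^{2} - 8 Q + 2 Q \left(7 + Q\right)$)
$H = 42$ ($H = 7 \cdot 6 = 42$)
$\left(H + n{\left(-5 \right)}\right)^{2} = \left(42 + 3 \left(-5\right) \left(2 - 5\right)\right)^{2} = \left(42 + 3 \left(-5\right) \left(-3\right)\right)^{2} = \left(42 + 45\right)^{2} = 87^{2} = 7569$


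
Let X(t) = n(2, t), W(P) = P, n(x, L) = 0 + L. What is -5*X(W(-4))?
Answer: 20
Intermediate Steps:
n(x, L) = L
X(t) = t
-5*X(W(-4)) = -5*(-4) = 20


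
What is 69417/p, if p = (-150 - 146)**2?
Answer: 69417/87616 ≈ 0.79229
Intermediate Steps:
p = 87616 (p = (-296)**2 = 87616)
69417/p = 69417/87616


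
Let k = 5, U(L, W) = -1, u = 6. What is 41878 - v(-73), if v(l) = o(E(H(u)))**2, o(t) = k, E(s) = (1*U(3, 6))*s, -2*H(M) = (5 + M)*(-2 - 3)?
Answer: 41853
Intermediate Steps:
H(M) = 25/2 + 5*M/2 (H(M) = -(5 + M)*(-2 - 3)/2 = -(5 + M)*(-5)/2 = -(-25 - 5*M)/2 = 25/2 + 5*M/2)
E(s) = -s (E(s) = (1*(-1))*s = -s)
o(t) = 5
v(l) = 25 (v(l) = 5**2 = 25)
41878 - v(-73) = 41878 - 1*25 = 41878 - 25 = 41853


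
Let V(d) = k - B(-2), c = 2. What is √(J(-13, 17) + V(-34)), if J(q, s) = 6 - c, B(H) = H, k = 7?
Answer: √13 ≈ 3.6056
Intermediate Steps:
J(q, s) = 4 (J(q, s) = 6 - 1*2 = 6 - 2 = 4)
V(d) = 9 (V(d) = 7 - 1*(-2) = 7 + 2 = 9)
√(J(-13, 17) + V(-34)) = √(4 + 9) = √13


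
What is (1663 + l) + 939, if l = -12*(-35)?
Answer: 3022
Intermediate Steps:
l = 420
(1663 + l) + 939 = (1663 + 420) + 939 = 2083 + 939 = 3022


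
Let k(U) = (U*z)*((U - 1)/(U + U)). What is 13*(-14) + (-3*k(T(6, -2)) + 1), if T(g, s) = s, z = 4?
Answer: -163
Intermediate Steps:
k(U) = -2 + 2*U (k(U) = (U*4)*((U - 1)/(U + U)) = (4*U)*((-1 + U)/((2*U))) = (4*U)*((-1 + U)*(1/(2*U))) = (4*U)*((-1 + U)/(2*U)) = -2 + 2*U)
13*(-14) + (-3*k(T(6, -2)) + 1) = 13*(-14) + (-3*(-2 + 2*(-2)) + 1) = -182 + (-3*(-2 - 4) + 1) = -182 + (-3*(-6) + 1) = -182 + (18 + 1) = -182 + 19 = -163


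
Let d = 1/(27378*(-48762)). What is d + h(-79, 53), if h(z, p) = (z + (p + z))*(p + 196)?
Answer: -34903732811221/1335006036 ≈ -26145.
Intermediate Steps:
h(z, p) = (196 + p)*(p + 2*z) (h(z, p) = (p + 2*z)*(196 + p) = (196 + p)*(p + 2*z))
d = -1/1335006036 (d = (1/27378)*(-1/48762) = -1/1335006036 ≈ -7.4906e-10)
d + h(-79, 53) = -1/1335006036 + (53**2 + 196*53 + 392*(-79) + 2*53*(-79)) = -1/1335006036 + (2809 + 10388 - 30968 - 8374) = -1/1335006036 - 26145 = -34903732811221/1335006036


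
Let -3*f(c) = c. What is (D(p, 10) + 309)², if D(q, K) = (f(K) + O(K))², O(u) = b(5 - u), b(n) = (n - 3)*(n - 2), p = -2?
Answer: 769785025/81 ≈ 9.5035e+6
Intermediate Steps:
f(c) = -c/3
b(n) = (-3 + n)*(-2 + n)
O(u) = -19 + (5 - u)² + 5*u (O(u) = 6 + (5 - u)² - 5*(5 - u) = 6 + (5 - u)² + (-25 + 5*u) = -19 + (5 - u)² + 5*u)
D(q, K) = (6 + K² - 16*K/3)² (D(q, K) = (-K/3 + (6 + K² - 5*K))² = (6 + K² - 16*K/3)²)
(D(p, 10) + 309)² = ((57 - 14*10 - 3*(-5 + 10)²)²/9 + 309)² = ((57 - 140 - 3*5²)²/9 + 309)² = ((57 - 140 - 3*25)²/9 + 309)² = ((57 - 140 - 75)²/9 + 309)² = ((⅑)*(-158)² + 309)² = ((⅑)*24964 + 309)² = (24964/9 + 309)² = (27745/9)² = 769785025/81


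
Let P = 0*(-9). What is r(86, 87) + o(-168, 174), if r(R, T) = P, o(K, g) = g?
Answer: 174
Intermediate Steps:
P = 0
r(R, T) = 0
r(86, 87) + o(-168, 174) = 0 + 174 = 174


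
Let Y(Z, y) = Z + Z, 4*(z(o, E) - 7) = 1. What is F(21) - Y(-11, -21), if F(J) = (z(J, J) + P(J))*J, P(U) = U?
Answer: 2461/4 ≈ 615.25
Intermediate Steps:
z(o, E) = 29/4 (z(o, E) = 7 + (¼)*1 = 7 + ¼ = 29/4)
Y(Z, y) = 2*Z
F(J) = J*(29/4 + J) (F(J) = (29/4 + J)*J = J*(29/4 + J))
F(21) - Y(-11, -21) = (¼)*21*(29 + 4*21) - 2*(-11) = (¼)*21*(29 + 84) - 1*(-22) = (¼)*21*113 + 22 = 2373/4 + 22 = 2461/4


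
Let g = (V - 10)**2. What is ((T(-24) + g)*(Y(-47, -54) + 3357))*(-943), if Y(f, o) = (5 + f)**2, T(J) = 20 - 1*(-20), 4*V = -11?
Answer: -15651122823/16 ≈ -9.7820e+8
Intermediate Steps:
V = -11/4 (V = (1/4)*(-11) = -11/4 ≈ -2.7500)
T(J) = 40 (T(J) = 20 + 20 = 40)
g = 2601/16 (g = (-11/4 - 10)**2 = (-51/4)**2 = 2601/16 ≈ 162.56)
((T(-24) + g)*(Y(-47, -54) + 3357))*(-943) = ((40 + 2601/16)*((5 - 47)**2 + 3357))*(-943) = (3241*((-42)**2 + 3357)/16)*(-943) = (3241*(1764 + 3357)/16)*(-943) = ((3241/16)*5121)*(-943) = (16597161/16)*(-943) = -15651122823/16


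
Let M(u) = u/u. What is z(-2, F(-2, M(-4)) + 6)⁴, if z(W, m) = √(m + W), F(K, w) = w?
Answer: 25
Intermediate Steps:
M(u) = 1
z(W, m) = √(W + m)
z(-2, F(-2, M(-4)) + 6)⁴ = (√(-2 + (1 + 6)))⁴ = (√(-2 + 7))⁴ = (√5)⁴ = 25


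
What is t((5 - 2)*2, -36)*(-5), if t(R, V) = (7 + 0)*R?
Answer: -210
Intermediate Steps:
t(R, V) = 7*R
t((5 - 2)*2, -36)*(-5) = (7*((5 - 2)*2))*(-5) = (7*(3*2))*(-5) = (7*6)*(-5) = 42*(-5) = -210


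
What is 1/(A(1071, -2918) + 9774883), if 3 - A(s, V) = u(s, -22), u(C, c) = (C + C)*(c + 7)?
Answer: 1/9807016 ≈ 1.0197e-7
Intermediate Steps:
u(C, c) = 2*C*(7 + c) (u(C, c) = (2*C)*(7 + c) = 2*C*(7 + c))
A(s, V) = 3 + 30*s (A(s, V) = 3 - 2*s*(7 - 22) = 3 - 2*s*(-15) = 3 - (-30)*s = 3 + 30*s)
1/(A(1071, -2918) + 9774883) = 1/((3 + 30*1071) + 9774883) = 1/((3 + 32130) + 9774883) = 1/(32133 + 9774883) = 1/9807016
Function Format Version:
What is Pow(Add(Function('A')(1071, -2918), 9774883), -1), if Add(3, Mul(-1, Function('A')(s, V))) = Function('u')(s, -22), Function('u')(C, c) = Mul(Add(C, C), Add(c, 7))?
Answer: Rational(1, 9807016) ≈ 1.0197e-7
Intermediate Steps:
Function('u')(C, c) = Mul(2, C, Add(7, c)) (Function('u')(C, c) = Mul(Mul(2, C), Add(7, c)) = Mul(2, C, Add(7, c)))
Function('A')(s, V) = Add(3, Mul(30, s)) (Function('A')(s, V) = Add(3, Mul(-1, Mul(2, s, Add(7, -22)))) = Add(3, Mul(-1, Mul(2, s, -15))) = Add(3, Mul(-1, Mul(-30, s))) = Add(3, Mul(30, s)))
Pow(Add(Function('A')(1071, -2918), 9774883), -1) = Pow(Add(Add(3, Mul(30, 1071)), 9774883), -1) = Pow(Add(Add(3, 32130), 9774883), -1) = Pow(Add(32133, 9774883), -1) = Pow(9807016, -1) = Rational(1, 9807016)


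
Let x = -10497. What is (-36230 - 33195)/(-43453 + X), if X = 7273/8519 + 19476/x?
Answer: 295631297275/185039436502 ≈ 1.5977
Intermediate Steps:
X = -4265303/4258283 (X = 7273/8519 + 19476/(-10497) = 7273*(1/8519) + 19476*(-1/10497) = 1039/1217 - 6492/3499 = -4265303/4258283 ≈ -1.0016)
(-36230 - 33195)/(-43453 + X) = (-36230 - 33195)/(-43453 - 4265303/4258283) = -69425/(-185039436502/4258283) = -69425*(-4258283/185039436502) = 295631297275/185039436502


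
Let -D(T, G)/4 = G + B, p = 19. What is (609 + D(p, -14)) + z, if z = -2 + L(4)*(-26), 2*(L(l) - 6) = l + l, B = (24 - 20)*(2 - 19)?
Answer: 675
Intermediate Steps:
B = -68 (B = 4*(-17) = -68)
L(l) = 6 + l (L(l) = 6 + (l + l)/2 = 6 + (2*l)/2 = 6 + l)
D(T, G) = 272 - 4*G (D(T, G) = -4*(G - 68) = -4*(-68 + G) = 272 - 4*G)
z = -262 (z = -2 + (6 + 4)*(-26) = -2 + 10*(-26) = -2 - 260 = -262)
(609 + D(p, -14)) + z = (609 + (272 - 4*(-14))) - 262 = (609 + (272 + 56)) - 262 = (609 + 328) - 262 = 937 - 262 = 675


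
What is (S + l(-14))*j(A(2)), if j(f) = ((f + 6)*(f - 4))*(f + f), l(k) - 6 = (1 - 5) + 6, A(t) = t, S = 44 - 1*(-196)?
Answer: -15872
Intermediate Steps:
S = 240 (S = 44 + 196 = 240)
l(k) = 8 (l(k) = 6 + ((1 - 5) + 6) = 6 + (-4 + 6) = 6 + 2 = 8)
j(f) = 2*f*(-4 + f)*(6 + f) (j(f) = ((6 + f)*(-4 + f))*(2*f) = ((-4 + f)*(6 + f))*(2*f) = 2*f*(-4 + f)*(6 + f))
(S + l(-14))*j(A(2)) = (240 + 8)*(2*2*(-24 + 2² + 2*2)) = 248*(2*2*(-24 + 4 + 4)) = 248*(2*2*(-16)) = 248*(-64) = -15872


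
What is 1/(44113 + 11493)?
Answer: 1/55606 ≈ 1.7984e-5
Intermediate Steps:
1/(44113 + 11493) = 1/55606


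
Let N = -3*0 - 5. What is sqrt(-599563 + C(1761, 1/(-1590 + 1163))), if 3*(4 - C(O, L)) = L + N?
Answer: I*sqrt(109316688887)/427 ≈ 774.31*I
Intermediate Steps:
N = -5 (N = 0 - 5 = -5)
C(O, L) = 17/3 - L/3 (C(O, L) = 4 - (L - 5)/3 = 4 - (-5 + L)/3 = 4 + (5/3 - L/3) = 17/3 - L/3)
sqrt(-599563 + C(1761, 1/(-1590 + 1163))) = sqrt(-599563 + (17/3 - 1/(3*(-1590 + 1163)))) = sqrt(-599563 + (17/3 - 1/3/(-427))) = sqrt(-599563 + (17/3 - 1/3*(-1/427))) = sqrt(-599563 + (17/3 + 1/1281)) = sqrt(-599563 + 2420/427) = sqrt(-256010981/427) = I*sqrt(109316688887)/427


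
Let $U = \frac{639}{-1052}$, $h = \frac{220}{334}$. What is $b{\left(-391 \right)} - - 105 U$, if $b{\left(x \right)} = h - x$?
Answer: $\frac{57603299}{175684} \approx 327.88$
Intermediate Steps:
$h = \frac{110}{167}$ ($h = 220 \cdot \frac{1}{334} = \frac{110}{167} \approx 0.65868$)
$b{\left(x \right)} = \frac{110}{167} - x$
$U = - \frac{639}{1052}$ ($U = 639 \left(- \frac{1}{1052}\right) = - \frac{639}{1052} \approx -0.60741$)
$b{\left(-391 \right)} - - 105 U = \left(\frac{110}{167} - -391\right) - \left(-105\right) \left(- \frac{639}{1052}\right) = \left(\frac{110}{167} + 391\right) - \frac{67095}{1052} = \frac{65407}{167} - \frac{67095}{1052} = \frac{57603299}{175684}$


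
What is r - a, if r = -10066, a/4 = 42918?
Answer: -181738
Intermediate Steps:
a = 171672 (a = 4*42918 = 171672)
r - a = -10066 - 1*171672 = -10066 - 171672 = -181738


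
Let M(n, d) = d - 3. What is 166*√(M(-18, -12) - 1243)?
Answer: 166*I*√1258 ≈ 5887.7*I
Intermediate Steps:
M(n, d) = -3 + d
166*√(M(-18, -12) - 1243) = 166*√((-3 - 12) - 1243) = 166*√(-15 - 1243) = 166*√(-1258) = 166*(I*√1258) = 166*I*√1258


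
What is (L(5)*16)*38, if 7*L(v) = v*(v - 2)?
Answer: 9120/7 ≈ 1302.9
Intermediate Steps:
L(v) = v*(-2 + v)/7 (L(v) = (v*(v - 2))/7 = (v*(-2 + v))/7 = v*(-2 + v)/7)
(L(5)*16)*38 = (((1/7)*5*(-2 + 5))*16)*38 = (((1/7)*5*3)*16)*38 = ((15/7)*16)*38 = (240/7)*38 = 9120/7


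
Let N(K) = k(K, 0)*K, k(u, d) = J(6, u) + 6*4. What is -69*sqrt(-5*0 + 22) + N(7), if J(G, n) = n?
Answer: 217 - 69*sqrt(22) ≈ -106.64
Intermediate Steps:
k(u, d) = 24 + u (k(u, d) = u + 6*4 = u + 24 = 24 + u)
N(K) = K*(24 + K) (N(K) = (24 + K)*K = K*(24 + K))
-69*sqrt(-5*0 + 22) + N(7) = -69*sqrt(-5*0 + 22) + 7*(24 + 7) = -69*sqrt(0 + 22) + 7*31 = -69*sqrt(22) + 217 = 217 - 69*sqrt(22)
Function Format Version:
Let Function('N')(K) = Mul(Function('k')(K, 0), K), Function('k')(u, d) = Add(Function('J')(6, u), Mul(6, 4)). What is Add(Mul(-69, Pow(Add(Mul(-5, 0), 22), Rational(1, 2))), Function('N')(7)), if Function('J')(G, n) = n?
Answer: Add(217, Mul(-69, Pow(22, Rational(1, 2)))) ≈ -106.64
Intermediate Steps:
Function('k')(u, d) = Add(24, u) (Function('k')(u, d) = Add(u, Mul(6, 4)) = Add(u, 24) = Add(24, u))
Function('N')(K) = Mul(K, Add(24, K)) (Function('N')(K) = Mul(Add(24, K), K) = Mul(K, Add(24, K)))
Add(Mul(-69, Pow(Add(Mul(-5, 0), 22), Rational(1, 2))), Function('N')(7)) = Add(Mul(-69, Pow(Add(Mul(-5, 0), 22), Rational(1, 2))), Mul(7, Add(24, 7))) = Add(Mul(-69, Pow(Add(0, 22), Rational(1, 2))), Mul(7, 31)) = Add(Mul(-69, Pow(22, Rational(1, 2))), 217) = Add(217, Mul(-69, Pow(22, Rational(1, 2))))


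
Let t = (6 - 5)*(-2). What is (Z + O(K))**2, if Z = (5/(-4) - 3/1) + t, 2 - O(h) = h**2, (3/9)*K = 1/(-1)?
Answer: 2809/16 ≈ 175.56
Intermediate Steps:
t = -2 (t = 1*(-2) = -2)
K = -3 (K = 3/(-1) = 3*(-1) = -3)
O(h) = 2 - h**2
Z = -25/4 (Z = (5/(-4) - 3/1) - 2 = (5*(-1/4) - 3*1) - 2 = (-5/4 - 3) - 2 = -17/4 - 2 = -25/4 ≈ -6.2500)
(Z + O(K))**2 = (-25/4 + (2 - 1*(-3)**2))**2 = (-25/4 + (2 - 1*9))**2 = (-25/4 + (2 - 9))**2 = (-25/4 - 7)**2 = (-53/4)**2 = 2809/16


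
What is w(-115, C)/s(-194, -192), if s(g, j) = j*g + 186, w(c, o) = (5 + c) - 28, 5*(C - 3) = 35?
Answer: -23/6239 ≈ -0.0036865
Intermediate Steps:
C = 10 (C = 3 + (⅕)*35 = 3 + 7 = 10)
w(c, o) = -23 + c
s(g, j) = 186 + g*j (s(g, j) = g*j + 186 = 186 + g*j)
w(-115, C)/s(-194, -192) = (-23 - 115)/(186 - 194*(-192)) = -138/(186 + 37248) = -138/37434 = -138*1/37434 = -23/6239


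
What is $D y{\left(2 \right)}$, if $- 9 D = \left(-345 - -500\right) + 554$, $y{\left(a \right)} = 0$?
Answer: $0$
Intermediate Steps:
$D = - \frac{709}{9}$ ($D = - \frac{\left(-345 - -500\right) + 554}{9} = - \frac{\left(-345 + 500\right) + 554}{9} = - \frac{155 + 554}{9} = \left(- \frac{1}{9}\right) 709 = - \frac{709}{9} \approx -78.778$)
$D y{\left(2 \right)} = \left(- \frac{709}{9}\right) 0 = 0$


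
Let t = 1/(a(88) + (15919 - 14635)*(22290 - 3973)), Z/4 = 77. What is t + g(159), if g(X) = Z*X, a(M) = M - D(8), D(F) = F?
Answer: 1151777756977/23519108 ≈ 48972.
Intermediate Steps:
Z = 308 (Z = 4*77 = 308)
a(M) = -8 + M (a(M) = M - 1*8 = M - 8 = -8 + M)
g(X) = 308*X
t = 1/23519108 (t = 1/((-8 + 88) + (15919 - 14635)*(22290 - 3973)) = 1/(80 + 1284*18317) = 1/(80 + 23519028) = 1/23519108 ≈ 4.2519e-8)
t + g(159) = 1/23519108 + 308*159 = 1/23519108 + 48972 = 1151777756977/23519108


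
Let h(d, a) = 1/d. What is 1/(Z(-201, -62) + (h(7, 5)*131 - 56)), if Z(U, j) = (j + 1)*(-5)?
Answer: 7/1874 ≈ 0.0037353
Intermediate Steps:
Z(U, j) = -5 - 5*j (Z(U, j) = (1 + j)*(-5) = -5 - 5*j)
1/(Z(-201, -62) + (h(7, 5)*131 - 56)) = 1/((-5 - 5*(-62)) + (131/7 - 56)) = 1/((-5 + 310) + ((1/7)*131 - 56)) = 1/(305 + (131/7 - 56)) = 1/(305 - 261/7) = 1/(1874/7) = 7/1874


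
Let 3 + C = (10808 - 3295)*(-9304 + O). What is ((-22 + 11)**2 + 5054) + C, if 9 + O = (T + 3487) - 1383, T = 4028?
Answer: -23893681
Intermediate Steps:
O = 6123 (O = -9 + ((4028 + 3487) - 1383) = -9 + (7515 - 1383) = -9 + 6132 = 6123)
C = -23898856 (C = -3 + (10808 - 3295)*(-9304 + 6123) = -3 + 7513*(-3181) = -3 - 23898853 = -23898856)
((-22 + 11)**2 + 5054) + C = ((-22 + 11)**2 + 5054) - 23898856 = ((-11)**2 + 5054) - 23898856 = (121 + 5054) - 23898856 = 5175 - 23898856 = -23893681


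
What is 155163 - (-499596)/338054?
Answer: 26226986199/169027 ≈ 1.5516e+5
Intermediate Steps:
155163 - (-499596)/338054 = 155163 - 1*(-249798/169027) = 155163 + 249798/169027 = 26226986199/169027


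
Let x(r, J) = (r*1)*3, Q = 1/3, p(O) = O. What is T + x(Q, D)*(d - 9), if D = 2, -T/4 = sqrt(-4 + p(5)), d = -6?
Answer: -19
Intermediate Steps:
T = -4 (T = -4*sqrt(-4 + 5) = -4*sqrt(1) = -4*1 = -4)
Q = 1/3 ≈ 0.33333
x(r, J) = 3*r (x(r, J) = r*3 = 3*r)
T + x(Q, D)*(d - 9) = -4 + (3*(1/3))*(-6 - 9) = -4 + 1*(-15) = -4 - 15 = -19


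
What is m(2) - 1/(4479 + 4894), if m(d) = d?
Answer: 18745/9373 ≈ 1.9999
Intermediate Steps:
m(2) - 1/(4479 + 4894) = 2 - 1/(4479 + 4894) = 2 - 1/9373 = 18745/9373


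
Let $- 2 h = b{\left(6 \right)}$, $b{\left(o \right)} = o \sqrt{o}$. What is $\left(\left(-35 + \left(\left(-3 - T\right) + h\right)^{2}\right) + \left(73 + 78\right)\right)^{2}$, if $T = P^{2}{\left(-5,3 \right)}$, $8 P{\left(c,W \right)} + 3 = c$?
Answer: $38052 + 8928 \sqrt{6} \approx 59921.0$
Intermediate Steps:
$P{\left(c,W \right)} = - \frac{3}{8} + \frac{c}{8}$
$b{\left(o \right)} = o^{\frac{3}{2}}$
$h = - 3 \sqrt{6}$ ($h = - \frac{6^{\frac{3}{2}}}{2} = - \frac{6 \sqrt{6}}{2} = - 3 \sqrt{6} \approx -7.3485$)
$T = 1$ ($T = \left(- \frac{3}{8} + \frac{1}{8} \left(-5\right)\right)^{2} = \left(- \frac{3}{8} - \frac{5}{8}\right)^{2} = \left(-1\right)^{2} = 1$)
$\left(\left(-35 + \left(\left(-3 - T\right) + h\right)^{2}\right) + \left(73 + 78\right)\right)^{2} = \left(\left(-35 + \left(\left(-3 - 1\right) - 3 \sqrt{6}\right)^{2}\right) + \left(73 + 78\right)\right)^{2} = \left(\left(-35 + \left(\left(-3 - 1\right) - 3 \sqrt{6}\right)^{2}\right) + 151\right)^{2} = \left(\left(-35 + \left(-4 - 3 \sqrt{6}\right)^{2}\right) + 151\right)^{2} = \left(116 + \left(-4 - 3 \sqrt{6}\right)^{2}\right)^{2}$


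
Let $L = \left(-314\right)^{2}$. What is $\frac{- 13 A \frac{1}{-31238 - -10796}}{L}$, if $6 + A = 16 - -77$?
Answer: $\frac{377}{671833144} \approx 5.6115 \cdot 10^{-7}$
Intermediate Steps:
$A = 87$ ($A = -6 + \left(16 - -77\right) = -6 + \left(16 + 77\right) = -6 + 93 = 87$)
$L = 98596$
$\frac{- 13 A \frac{1}{-31238 - -10796}}{L} = \frac{\left(-13\right) 87 \frac{1}{-31238 - -10796}}{98596} = - \frac{1131}{-31238 + 10796} \cdot \frac{1}{98596} = - \frac{1131}{-20442} \cdot \frac{1}{98596} = \left(-1131\right) \left(- \frac{1}{20442}\right) \frac{1}{98596} = \frac{377}{6814} \cdot \frac{1}{98596} = \frac{377}{671833144}$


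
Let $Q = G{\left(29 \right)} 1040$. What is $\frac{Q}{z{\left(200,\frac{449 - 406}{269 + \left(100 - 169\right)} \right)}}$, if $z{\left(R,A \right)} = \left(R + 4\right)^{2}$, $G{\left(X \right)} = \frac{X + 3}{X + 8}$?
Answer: $\frac{2080}{96237} \approx 0.021613$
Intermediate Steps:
$G{\left(X \right)} = \frac{3 + X}{8 + X}$
$z{\left(R,A \right)} = \left(4 + R\right)^{2}$
$Q = \frac{33280}{37}$ ($Q = \frac{3 + 29}{8 + 29} \cdot 1040 = \frac{1}{37} \cdot 32 \cdot 1040 = \frac{32}{37} \cdot 1040 = \frac{33280}{37} \approx 899.46$)
$\frac{Q}{z{\left(200,\frac{449 - 406}{269 + \left(100 - 169\right)} \right)}} = \frac{33280}{37 \left(4 + 200\right)^{2}} = \frac{33280}{37 \cdot 204^{2}} = \frac{33280}{37 \cdot 41616} = \frac{33280}{37} \cdot \frac{1}{41616} = \frac{2080}{96237}$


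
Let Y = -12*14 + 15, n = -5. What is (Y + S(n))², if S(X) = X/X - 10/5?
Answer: 23716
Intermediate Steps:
S(X) = -1 (S(X) = 1 - 10*⅕ = 1 - 2 = -1)
Y = -153 (Y = -168 + 15 = -153)
(Y + S(n))² = (-153 - 1)² = (-154)² = 23716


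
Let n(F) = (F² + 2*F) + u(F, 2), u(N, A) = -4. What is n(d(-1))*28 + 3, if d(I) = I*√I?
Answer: -137 - 56*I ≈ -137.0 - 56.0*I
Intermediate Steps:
d(I) = I^(3/2)
n(F) = -4 + F² + 2*F (n(F) = (F² + 2*F) - 4 = -4 + F² + 2*F)
n(d(-1))*28 + 3 = (-4 + ((-1)^(3/2))² + 2*(-1)^(3/2))*28 + 3 = (-4 + (-I)² + 2*(-I))*28 + 3 = (-4 - 1 - 2*I)*28 + 3 = (-5 - 2*I)*28 + 3 = (-140 - 56*I) + 3 = -137 - 56*I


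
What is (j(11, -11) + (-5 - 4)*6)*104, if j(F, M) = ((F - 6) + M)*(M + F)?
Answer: -5616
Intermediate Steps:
j(F, M) = (F + M)*(-6 + F + M) (j(F, M) = ((-6 + F) + M)*(F + M) = (-6 + F + M)*(F + M) = (F + M)*(-6 + F + M))
(j(11, -11) + (-5 - 4)*6)*104 = ((11² + (-11)² - 6*11 - 6*(-11) + 2*11*(-11)) + (-5 - 4)*6)*104 = ((121 + 121 - 66 + 66 - 242) - 9*6)*104 = (0 - 54)*104 = -54*104 = -5616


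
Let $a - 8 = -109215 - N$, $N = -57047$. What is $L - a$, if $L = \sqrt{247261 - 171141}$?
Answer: $52160 + 2 \sqrt{19030} \approx 52436.0$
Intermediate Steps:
$a = -52160$ ($a = 8 - 52168 = -52160$)
$L = 2 \sqrt{19030}$ ($L = \sqrt{76120} = 2 \sqrt{19030} \approx 275.9$)
$L - a = 2 \sqrt{19030} - -52160 = 2 \sqrt{19030} + 52160 = 52160 + 2 \sqrt{19030}$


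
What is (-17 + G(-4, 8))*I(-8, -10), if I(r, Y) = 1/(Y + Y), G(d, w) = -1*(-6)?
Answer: 11/20 ≈ 0.55000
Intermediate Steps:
G(d, w) = 6
I(r, Y) = 1/(2*Y)
(-17 + G(-4, 8))*I(-8, -10) = (-17 + 6)*((1/2)/(-10)) = -11*(-1)/(2*10) = -11*(-1/20) = 11/20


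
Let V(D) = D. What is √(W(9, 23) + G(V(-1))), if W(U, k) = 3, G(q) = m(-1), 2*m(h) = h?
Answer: √10/2 ≈ 1.5811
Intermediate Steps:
m(h) = h/2
G(q) = -½ (G(q) = (½)*(-1) = -½)
√(W(9, 23) + G(V(-1))) = √(3 - ½) = √(5/2) = √10/2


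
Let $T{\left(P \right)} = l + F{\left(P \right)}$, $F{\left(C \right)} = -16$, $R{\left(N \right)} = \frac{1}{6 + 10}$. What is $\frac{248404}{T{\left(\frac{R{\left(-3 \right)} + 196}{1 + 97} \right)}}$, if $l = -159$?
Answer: $- \frac{248404}{175} \approx -1419.5$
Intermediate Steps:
$R{\left(N \right)} = \frac{1}{16}$
$T{\left(P \right)} = -175$ ($T{\left(P \right)} = -159 - 16 = -175$)
$\frac{248404}{T{\left(\frac{R{\left(-3 \right)} + 196}{1 + 97} \right)}} = \frac{248404}{-175} = 248404 \left(- \frac{1}{175}\right) = - \frac{248404}{175}$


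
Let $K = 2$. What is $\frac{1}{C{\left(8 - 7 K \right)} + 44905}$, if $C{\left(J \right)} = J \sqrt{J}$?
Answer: $\frac{44905}{2016459241} + \frac{6 i \sqrt{6}}{2016459241} \approx 2.2269 \cdot 10^{-5} + 7.2885 \cdot 10^{-9} i$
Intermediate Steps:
$C{\left(J \right)} = J^{\frac{3}{2}}$
$\frac{1}{C{\left(8 - 7 K \right)} + 44905} = \frac{1}{\left(8 - 14\right)^{\frac{3}{2}} + 44905} = \frac{1}{\left(-6\right)^{\frac{3}{2}} + 44905} = \frac{1}{- 6 i \sqrt{6} + 44905} = \frac{1}{44905 - 6 i \sqrt{6}}$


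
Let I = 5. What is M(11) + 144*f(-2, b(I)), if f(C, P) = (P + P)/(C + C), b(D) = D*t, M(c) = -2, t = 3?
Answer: -1082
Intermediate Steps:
b(D) = 3*D (b(D) = D*3 = 3*D)
f(C, P) = P/C (f(C, P) = (2*P)/((2*C)) = (2*P)*(1/(2*C)) = P/C)
M(11) + 144*f(-2, b(I)) = -2 + 144*((3*5)/(-2)) = -2 + 144*(15*(-½)) = -2 + 144*(-15/2) = -2 - 1080 = -1082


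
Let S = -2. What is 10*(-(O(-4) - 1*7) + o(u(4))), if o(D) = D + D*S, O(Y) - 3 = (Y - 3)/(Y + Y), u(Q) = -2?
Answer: 205/4 ≈ 51.250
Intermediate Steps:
O(Y) = 3 + (-3 + Y)/(2*Y) (O(Y) = 3 + (Y - 3)/(Y + Y) = 3 + (-3 + Y)/((2*Y)) = 3 + (-3 + Y)*(1/(2*Y)) = 3 + (-3 + Y)/(2*Y))
o(D) = -D (o(D) = D + D*(-2) = D - 2*D = -D)
10*(-(O(-4) - 1*7) + o(u(4))) = 10*(-((1/2)*(-3 + 7*(-4))/(-4) - 1*7) - 1*(-2)) = 10*(-((1/2)*(-1/4)*(-3 - 28) - 7) + 2) = 10*(-((1/2)*(-1/4)*(-31) - 7) + 2) = 10*(-(31/8 - 7) + 2) = 10*(-1*(-25/8) + 2) = 10*(25/8 + 2) = 10*(41/8) = 205/4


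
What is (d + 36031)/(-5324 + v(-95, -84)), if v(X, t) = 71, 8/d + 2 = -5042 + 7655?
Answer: -31358983/4571861 ≈ -6.8591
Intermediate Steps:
d = 8/2611 (d = 8/(-2 + (-5042 + 7655)) = 8/(-2 + 2613) = 8/2611 ≈ 0.0030640)
(d + 36031)/(-5324 + v(-95, -84)) = (8/2611 + 36031)/(-5324 + 71) = (94076949/2611)/(-5253) = (94076949/2611)*(-1/5253) = -31358983/4571861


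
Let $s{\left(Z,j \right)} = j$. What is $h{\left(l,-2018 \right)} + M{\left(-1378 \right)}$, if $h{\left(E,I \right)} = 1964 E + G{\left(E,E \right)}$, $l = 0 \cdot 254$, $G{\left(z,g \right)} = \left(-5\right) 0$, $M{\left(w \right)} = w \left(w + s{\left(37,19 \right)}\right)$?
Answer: $1872702$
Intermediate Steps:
$M{\left(w \right)} = w \left(19 + w\right)$ ($M{\left(w \right)} = w \left(w + 19\right) = w \left(19 + w\right)$)
$G{\left(z,g \right)} = 0$
$l = 0$
$h{\left(E,I \right)} = 1964 E$ ($h{\left(E,I \right)} = 1964 E + 0 = 1964 E$)
$h{\left(l,-2018 \right)} + M{\left(-1378 \right)} = 1964 \cdot 0 - 1378 \left(19 - 1378\right) = 0 - -1872702 = 0 + 1872702 = 1872702$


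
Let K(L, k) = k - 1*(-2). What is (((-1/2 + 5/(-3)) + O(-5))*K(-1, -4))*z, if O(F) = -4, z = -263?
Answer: -9731/3 ≈ -3243.7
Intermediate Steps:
K(L, k) = 2 + k (K(L, k) = k + 2 = 2 + k)
(((-1/2 + 5/(-3)) + O(-5))*K(-1, -4))*z = (((-1/2 + 5/(-3)) - 4)*(2 - 4))*(-263) = (((-1*1/2 + 5*(-1/3)) - 4)*(-2))*(-263) = (((-1/2 - 5/3) - 4)*(-2))*(-263) = ((-13/6 - 4)*(-2))*(-263) = -37/6*(-2)*(-263) = (37/3)*(-263) = -9731/3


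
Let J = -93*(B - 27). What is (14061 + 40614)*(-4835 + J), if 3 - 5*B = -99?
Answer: -230794110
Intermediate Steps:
B = 102/5 (B = 3/5 - 1/5*(-99) = 3/5 + 99/5 = 102/5 ≈ 20.400)
J = 3069/5 (J = -93*(102/5 - 27) = -93*(-33/5) = 3069/5 ≈ 613.80)
(14061 + 40614)*(-4835 + J) = (14061 + 40614)*(-4835 + 3069/5) = 54675*(-21106/5) = -230794110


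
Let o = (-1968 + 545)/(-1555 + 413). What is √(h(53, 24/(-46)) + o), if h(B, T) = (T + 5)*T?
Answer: I*√752286790/26266 ≈ 1.0442*I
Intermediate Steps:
h(B, T) = T*(5 + T) (h(B, T) = (5 + T)*T = T*(5 + T))
o = 1423/1142 (o = -1423/(-1142) = -1423*(-1/1142) = 1423/1142 ≈ 1.2461)
√(h(53, 24/(-46)) + o) = √((24/(-46))*(5 + 24/(-46)) + 1423/1142) = √((24*(-1/46))*(5 + 24*(-1/46)) + 1423/1142) = √(-12*(5 - 12/23)/23 + 1423/1142) = √(-12/23*103/23 + 1423/1142) = √(-1236/529 + 1423/1142) = √(-658745/604118) = I*√752286790/26266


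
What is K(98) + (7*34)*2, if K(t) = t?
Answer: 574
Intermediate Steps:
K(98) + (7*34)*2 = 98 + (7*34)*2 = 98 + 238*2 = 98 + 476 = 574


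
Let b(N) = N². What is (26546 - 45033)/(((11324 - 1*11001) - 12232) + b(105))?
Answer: 18487/884 ≈ 20.913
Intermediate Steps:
(26546 - 45033)/(((11324 - 1*11001) - 12232) + b(105)) = (26546 - 45033)/(((11324 - 1*11001) - 12232) + 105²) = -18487/(((11324 - 11001) - 12232) + 11025) = -18487/((323 - 12232) + 11025) = -18487/(-11909 + 11025) = -18487/(-884) = -18487*(-1/884) = 18487/884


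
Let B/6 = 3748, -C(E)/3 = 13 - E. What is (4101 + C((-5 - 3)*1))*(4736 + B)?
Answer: 109930512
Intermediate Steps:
C(E) = -39 + 3*E (C(E) = -3*(13 - E) = -39 + 3*E)
B = 22488 (B = 6*3748 = 22488)
(4101 + C((-5 - 3)*1))*(4736 + B) = (4101 + (-39 + 3*((-5 - 3)*1)))*(4736 + 22488) = (4101 + (-39 + 3*(-8*1)))*27224 = (4101 + (-39 + 3*(-8)))*27224 = (4101 + (-39 - 24))*27224 = (4101 - 63)*27224 = 4038*27224 = 109930512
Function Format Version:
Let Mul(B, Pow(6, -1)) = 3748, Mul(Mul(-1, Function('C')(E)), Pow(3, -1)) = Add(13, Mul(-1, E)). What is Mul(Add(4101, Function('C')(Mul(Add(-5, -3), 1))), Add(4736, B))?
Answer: 109930512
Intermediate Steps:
Function('C')(E) = Add(-39, Mul(3, E)) (Function('C')(E) = Mul(-3, Add(13, Mul(-1, E))) = Add(-39, Mul(3, E)))
B = 22488 (B = Mul(6, 3748) = 22488)
Mul(Add(4101, Function('C')(Mul(Add(-5, -3), 1))), Add(4736, B)) = Mul(Add(4101, Add(-39, Mul(3, Mul(Add(-5, -3), 1)))), Add(4736, 22488)) = Mul(Add(4101, Add(-39, Mul(3, Mul(-8, 1)))), 27224) = Mul(Add(4101, Add(-39, Mul(3, -8))), 27224) = Mul(Add(4101, Add(-39, -24)), 27224) = Mul(Add(4101, -63), 27224) = Mul(4038, 27224) = 109930512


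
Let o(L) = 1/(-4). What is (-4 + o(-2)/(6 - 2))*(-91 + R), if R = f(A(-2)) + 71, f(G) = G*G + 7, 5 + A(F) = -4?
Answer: -1105/4 ≈ -276.25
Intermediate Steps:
A(F) = -9 (A(F) = -5 - 4 = -9)
o(L) = -1/4
f(G) = 7 + G**2 (f(G) = G**2 + 7 = 7 + G**2)
R = 159 (R = (7 + (-9)**2) + 71 = (7 + 81) + 71 = 88 + 71 = 159)
(-4 + o(-2)/(6 - 2))*(-91 + R) = (-4 - 1/(4*(6 - 2)))*(-91 + 159) = (-4 - 1/4/4)*68 = (-4 - 1/4*1/4)*68 = (-4 - 1/16)*68 = -65/16*68 = -1105/4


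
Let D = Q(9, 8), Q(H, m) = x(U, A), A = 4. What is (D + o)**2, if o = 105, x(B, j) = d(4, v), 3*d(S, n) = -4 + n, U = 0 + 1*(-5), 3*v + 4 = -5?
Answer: 94864/9 ≈ 10540.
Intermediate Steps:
v = -3 (v = -4/3 + (1/3)*(-5) = -4/3 - 5/3 = -3)
U = -5 (U = 0 - 5 = -5)
d(S, n) = -4/3 + n/3 (d(S, n) = (-4 + n)/3 = -4/3 + n/3)
x(B, j) = -7/3 (x(B, j) = -4/3 + (1/3)*(-3) = -4/3 - 1 = -7/3)
Q(H, m) = -7/3
D = -7/3 ≈ -2.3333
(D + o)**2 = (-7/3 + 105)**2 = (308/3)**2 = 94864/9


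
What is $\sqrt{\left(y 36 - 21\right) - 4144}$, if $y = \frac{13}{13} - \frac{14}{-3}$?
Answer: $i \sqrt{3961} \approx 62.936 i$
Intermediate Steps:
$y = \frac{17}{3}$ ($y = 13 \cdot \frac{1}{13} - - \frac{14}{3} = 1 + \frac{14}{3} = \frac{17}{3} \approx 5.6667$)
$\sqrt{\left(y 36 - 21\right) - 4144} = \sqrt{\left(\frac{17}{3} \cdot 36 - 21\right) - 4144} = \sqrt{\left(204 - 21\right) - 4144} = \sqrt{183 - 4144} = \sqrt{-3961} = i \sqrt{3961}$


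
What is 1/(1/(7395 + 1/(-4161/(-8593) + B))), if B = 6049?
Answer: 384415905703/51983218 ≈ 7395.0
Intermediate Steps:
1/(1/(7395 + 1/(-4161/(-8593) + B))) = 1/(1/(7395 + 1/(-4161/(-8593) + 6049))) = 1/(1/(7395 + 1/(-4161*(-1/8593) + 6049))) = 1/(1/(7395 + 1/(4161/8593 + 6049))) = 1/(1/(7395 + 1/(51983218/8593))) = 1/(1/(7395 + 8593/51983218)) = 1/(1/(384415905703/51983218)) = 1/(51983218/384415905703) = 384415905703/51983218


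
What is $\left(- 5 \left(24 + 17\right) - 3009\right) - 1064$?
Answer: $-4278$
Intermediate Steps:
$\left(- 5 \left(24 + 17\right) - 3009\right) - 1064 = \left(\left(-5\right) 41 - 3009\right) - 1064 = \left(-205 - 3009\right) - 1064 = -3214 - 1064 = -4278$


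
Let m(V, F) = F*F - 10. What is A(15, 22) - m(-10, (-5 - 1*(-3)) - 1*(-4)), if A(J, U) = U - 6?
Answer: 22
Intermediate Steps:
A(J, U) = -6 + U
m(V, F) = -10 + F**2 (m(V, F) = F**2 - 10 = -10 + F**2)
A(15, 22) - m(-10, (-5 - 1*(-3)) - 1*(-4)) = (-6 + 22) - (-10 + ((-5 - 1*(-3)) - 1*(-4))**2) = 16 - (-10 + ((-5 + 3) + 4)**2) = 16 - (-10 + (-2 + 4)**2) = 16 - (-10 + 2**2) = 16 - (-10 + 4) = 16 - 1*(-6) = 16 + 6 = 22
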